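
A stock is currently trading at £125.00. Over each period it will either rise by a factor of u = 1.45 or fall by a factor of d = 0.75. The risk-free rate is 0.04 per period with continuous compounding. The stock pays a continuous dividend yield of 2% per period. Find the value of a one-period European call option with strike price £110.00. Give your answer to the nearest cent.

£26.42

Per-period risk-free factor R = e^0.04 = 1.0408; dividend-adjusted growth = e^(0.04−0.02) = 1.0202.
Risk-neutral probability p = (1.0202 − 0.75)/(1.45 − 0.75) = 0.2702/0.7000 = 0.3860
Terminal stock prices: S_u = 181.2, S_d = 93.75
Terminal payoffs (S − K): max(71.25, 0) = 71.25, max(-16.25, 0) = 0
Node 0 (S = 125): V_0 = e^(−0.04)·[0.3860·71.2500 + 0.6140·0.0000] = 26.4242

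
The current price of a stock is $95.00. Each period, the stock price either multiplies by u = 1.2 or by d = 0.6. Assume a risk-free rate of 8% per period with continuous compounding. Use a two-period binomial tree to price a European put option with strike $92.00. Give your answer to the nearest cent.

$8.17

Risk-neutral probability p = (e^0.08 − 0.6)/(1.2 − 0.6) = 0.4833/0.6000 = 0.8055
Terminal stock prices: S_uu = 136.8, S_ud = 68.4, S_dd = 34.2
Terminal payoffs (K − S): max(-44.8, 0) = 0, max(23.6, 0) = 23.6, max(57.8, 0) = 57.8
Node u (S = 114): V_u = e^(−0.08)·[0.8055·0.0000 + 0.1945·23.6000] = 4.2378
Node d (S = 57): V_d = e^(−0.08)·[0.8055·23.6000 + 0.1945·57.8000] = 27.9267
Node 0 (S = 95): V_0 = e^(−0.08)·[0.8055·4.2378 + 0.1945·27.9267] = 8.1657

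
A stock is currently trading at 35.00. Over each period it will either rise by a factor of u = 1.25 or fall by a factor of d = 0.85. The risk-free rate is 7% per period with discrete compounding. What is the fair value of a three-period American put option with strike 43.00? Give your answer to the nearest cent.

8.00

Risk-neutral probability p = (1 + 0.07 − 0.85)/(1.25 − 0.85) = 0.2200/0.4000 = 0.5500
Terminal stock prices: S_uuu = 68.36, S_uud = 46.48, S_udd = 31.61, S_ddd = 21.49
Terminal payoffs (K − S): max(-25.36, 0) = 0, max(-3.484, 0) = 0, max(11.39, 0) = 11.39, max(21.51, 0) = 21.51
Node uu (S = 54.69): continuation = 1/1.07·[0.5500·0.0000 + 0.4500·0.0000] = 0.0000; exercise value = 0.0000 ≤ continuation, so V_uu = 0.0000
Node ud (S = 37.19): continuation = 1/1.07·[0.5500·0.0000 + 0.4500·11.3906] = 4.7904; exercise value = 5.8125 > continuation, so V_ud = 5.8125 (exercise)
Node dd (S = 25.29): continuation = 1/1.07·[0.5500·11.3906 + 0.4500·21.5056] = 14.8994; exercise value = 17.7125 > continuation, so V_dd = 17.7125 (exercise)
Node u (S = 43.75): continuation = 1/1.07·[0.5500·0.0000 + 0.4500·5.8125] = 2.4445; exercise value = 0.0000 ≤ continuation, so V_u = 2.4445
Node d (S = 29.75): continuation = 1/1.07·[0.5500·5.8125 + 0.4500·17.7125] = 10.4369; exercise value = 13.2500 > continuation, so V_d = 13.2500 (exercise)
Node 0 (S = 35): continuation = 1/1.07·[0.5500·2.4445 + 0.4500·13.2500] = 6.8290; exercise value = 8.0000 > continuation, so V_0 = 8.0000 (exercise)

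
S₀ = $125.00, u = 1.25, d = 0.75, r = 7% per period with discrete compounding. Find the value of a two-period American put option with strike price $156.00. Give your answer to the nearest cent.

$31.00

Risk-neutral probability p = (1 + 0.07 − 0.75)/(1.25 − 0.75) = 0.3200/0.5000 = 0.6400
Terminal stock prices: S_uu = 195.3, S_ud = 117.2, S_dd = 70.31
Terminal payoffs (K − S): max(-39.31, 0) = 0, max(38.81, 0) = 38.81, max(85.69, 0) = 85.69
Node u (S = 156.2): continuation = 1/1.07·[0.6400·0.0000 + 0.3600·38.8125] = 13.0584; exercise value = 0.0000 ≤ continuation, so V_u = 13.0584
Node d (S = 93.75): continuation = 1/1.07·[0.6400·38.8125 + 0.3600·85.6875] = 52.0444; exercise value = 62.2500 > continuation, so V_d = 62.2500 (exercise)
Node 0 (S = 125): continuation = 1/1.07·[0.6400·13.0584 + 0.3600·62.2500] = 28.7546; exercise value = 31.0000 > continuation, so V_0 = 31.0000 (exercise)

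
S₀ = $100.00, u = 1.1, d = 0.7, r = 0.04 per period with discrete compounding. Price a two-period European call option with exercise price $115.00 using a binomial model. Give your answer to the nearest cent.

$4.01

Risk-neutral probability p = (1 + 0.04 − 0.7)/(1.1 − 0.7) = 0.3400/0.4000 = 0.8500
Terminal stock prices: S_uu = 121, S_ud = 77, S_dd = 49
Terminal payoffs (S − K): max(6, 0) = 6, max(-38, 0) = 0, max(-66, 0) = 0
Node u (S = 110): V_u = 1/1.04·[0.8500·6.0000 + 0.1500·0.0000] = 4.9038
Node d (S = 70): V_d = 1/1.04·[0.8500·0.0000 + 0.1500·0.0000] = 0.0000
Node 0 (S = 100): V_0 = 1/1.04·[0.8500·4.9038 + 0.1500·0.0000] = 4.0080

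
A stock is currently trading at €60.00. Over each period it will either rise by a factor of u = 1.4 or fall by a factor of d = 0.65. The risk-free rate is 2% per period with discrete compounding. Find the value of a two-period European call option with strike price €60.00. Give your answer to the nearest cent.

€13.47

Risk-neutral probability p = (1 + 0.02 − 0.65)/(1.4 − 0.65) = 0.3700/0.7500 = 0.4933
Terminal stock prices: S_uu = 117.6, S_ud = 54.6, S_dd = 25.35
Terminal payoffs (S − K): max(57.6, 0) = 57.6, max(-5.4, 0) = 0, max(-34.65, 0) = 0
Node u (S = 84): V_u = 1/1.02·[0.4933·57.6000 + 0.5067·0.0000] = 27.8588
Node d (S = 39): V_d = 1/1.02·[0.4933·0.0000 + 0.5067·0.0000] = 0.0000
Node 0 (S = 60): V_0 = 1/1.02·[0.4933·27.8588 + 0.5067·0.0000] = 13.4742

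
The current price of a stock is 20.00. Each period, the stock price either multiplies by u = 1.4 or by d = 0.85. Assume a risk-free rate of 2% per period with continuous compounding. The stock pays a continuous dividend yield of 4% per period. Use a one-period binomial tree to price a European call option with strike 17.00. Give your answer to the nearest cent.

Per-period risk-free factor R = e^0.02 = 1.0202; dividend-adjusted growth = e^(0.02−0.04) = 0.9802.
Risk-neutral probability p = (0.9802 − 0.85)/(1.4 − 0.85) = 0.1302/0.5500 = 0.2367
Terminal stock prices: S_u = 28, S_d = 17
Terminal payoffs (S − K): max(11, 0) = 11, max(0, 0) = 0
Node 0 (S = 20): V_0 = e^(−0.02)·[0.2367·11.0000 + 0.7633·0.0000] = 2.5524

2.55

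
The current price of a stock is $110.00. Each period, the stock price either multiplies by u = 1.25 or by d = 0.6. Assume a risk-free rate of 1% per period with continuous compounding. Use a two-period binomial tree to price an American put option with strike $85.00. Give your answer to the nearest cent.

Risk-neutral probability p = (e^0.01 − 0.6)/(1.25 − 0.6) = 0.4101/0.6500 = 0.6308
Terminal stock prices: S_uu = 171.9, S_ud = 82.5, S_dd = 39.6
Terminal payoffs (K − S): max(-86.88, 0) = 0, max(2.5, 0) = 2.5, max(45.4, 0) = 45.4
Node u (S = 137.5): continuation = e^(−0.01)·[0.6308·0.0000 + 0.3692·2.5000] = 0.9137; exercise value = 0.0000 ≤ continuation, so V_u = 0.9137
Node d (S = 66): continuation = e^(−0.01)·[0.6308·2.5000 + 0.3692·45.4000] = 18.1542; exercise value = 19.0000 > continuation, so V_d = 19.0000 (exercise)
Node 0 (S = 110): continuation = e^(−0.01)·[0.6308·0.9137 + 0.3692·19.0000] = 7.5148; exercise value = 0.0000 ≤ continuation, so V_0 = 7.5148

$7.51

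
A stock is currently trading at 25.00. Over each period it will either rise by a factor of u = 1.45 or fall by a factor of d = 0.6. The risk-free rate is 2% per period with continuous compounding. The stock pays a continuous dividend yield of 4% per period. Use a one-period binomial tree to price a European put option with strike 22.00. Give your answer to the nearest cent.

3.79

Per-period risk-free factor R = e^0.02 = 1.0202; dividend-adjusted growth = e^(0.02−0.04) = 0.9802.
Risk-neutral probability p = (0.9802 − 0.6)/(1.45 − 0.6) = 0.3802/0.8500 = 0.4473
Terminal stock prices: S_u = 36.25, S_d = 15
Terminal payoffs (K − S): max(-14.25, 0) = 0, max(7, 0) = 7
Node 0 (S = 25): V_0 = e^(−0.02)·[0.4473·0.0000 + 0.5527·7.0000] = 3.7923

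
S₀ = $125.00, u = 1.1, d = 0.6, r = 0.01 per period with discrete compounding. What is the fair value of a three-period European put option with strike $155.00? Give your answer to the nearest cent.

$31.53

Risk-neutral probability p = (1 + 0.01 − 0.6)/(1.1 − 0.6) = 0.4100/0.5000 = 0.8200
Terminal stock prices: S_uuu = 166.4, S_uud = 90.75, S_udd = 49.5, S_ddd = 27
Terminal payoffs (K − S): max(-11.38, 0) = 0, max(64.25, 0) = 64.25, max(105.5, 0) = 105.5, max(128, 0) = 128
Node uu (S = 151.3): V_uu = 1/1.01·[0.8200·0.0000 + 0.1800·64.2500] = 11.4505
Node ud (S = 82.5): V_ud = 1/1.01·[0.8200·64.2500 + 0.1800·105.5000] = 70.9653
Node dd (S = 45): V_dd = 1/1.01·[0.8200·105.5000 + 0.1800·128.0000] = 108.4653
Node u (S = 137.5): V_u = 1/1.01·[0.8200·11.4505 + 0.1800·70.9653] = 21.9437
Node d (S = 75): V_d = 1/1.01·[0.8200·70.9653 + 0.1800·108.4653] = 76.9459
Node 0 (S = 125): V_0 = 1/1.01·[0.8200·21.9437 + 0.1800·76.9459] = 31.5288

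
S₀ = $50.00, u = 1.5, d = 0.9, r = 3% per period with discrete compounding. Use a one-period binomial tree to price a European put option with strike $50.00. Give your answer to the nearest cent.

Risk-neutral probability p = (1 + 0.03 − 0.9)/(1.5 − 0.9) = 0.1300/0.6000 = 0.2167
Terminal stock prices: S_u = 75, S_d = 45
Terminal payoffs (K − S): max(-25, 0) = 0, max(5, 0) = 5
Node 0 (S = 50): V_0 = 1/1.03·[0.2167·0.0000 + 0.7833·5.0000] = 3.8026

$3.80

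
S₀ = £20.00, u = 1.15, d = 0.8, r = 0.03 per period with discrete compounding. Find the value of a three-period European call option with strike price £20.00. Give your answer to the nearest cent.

Risk-neutral probability p = (1 + 0.03 − 0.8)/(1.15 − 0.8) = 0.2300/0.3500 = 0.6571
Terminal stock prices: S_uuu = 30.42, S_uud = 21.16, S_udd = 14.72, S_ddd = 10.24
Terminal payoffs (S − K): max(10.42, 0) = 10.42, max(1.16, 0) = 1.16, max(-5.28, 0) = 0, max(-9.76, 0) = 0
Node uu (S = 26.45): V_uu = 1/1.03·[0.6571·10.4175 + 0.3429·1.1600] = 7.0325
Node ud (S = 18.4): V_ud = 1/1.03·[0.6571·1.1600 + 0.3429·0.0000] = 0.7401
Node dd (S = 12.8): V_dd = 1/1.03·[0.6571·0.0000 + 0.3429·0.0000] = 0.0000
Node u (S = 23): V_u = 1/1.03·[0.6571·7.0325 + 0.3429·0.7401] = 4.7331
Node d (S = 16): V_d = 1/1.03·[0.6571·0.7401 + 0.3429·0.0000] = 0.4722
Node 0 (S = 20): V_0 = 1/1.03·[0.6571·4.7331 + 0.3429·0.4722] = 3.1769

£3.18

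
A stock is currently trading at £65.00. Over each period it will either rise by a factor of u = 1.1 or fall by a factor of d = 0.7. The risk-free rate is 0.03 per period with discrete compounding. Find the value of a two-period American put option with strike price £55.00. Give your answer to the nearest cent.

Risk-neutral probability p = (1 + 0.03 − 0.7)/(1.1 − 0.7) = 0.3300/0.4000 = 0.8250
Terminal stock prices: S_uu = 78.65, S_ud = 50.05, S_dd = 31.85
Terminal payoffs (K − S): max(-23.65, 0) = 0, max(4.95, 0) = 4.95, max(23.15, 0) = 23.15
Node u (S = 71.5): continuation = 1/1.03·[0.8250·0.0000 + 0.1750·4.9500] = 0.8410; exercise value = 0.0000 ≤ continuation, so V_u = 0.8410
Node d (S = 45.5): continuation = 1/1.03·[0.8250·4.9500 + 0.1750·23.1500] = 7.8981; exercise value = 9.5000 > continuation, so V_d = 9.5000 (exercise)
Node 0 (S = 65): continuation = 1/1.03·[0.8250·0.8410 + 0.1750·9.5000] = 2.2877; exercise value = 0.0000 ≤ continuation, so V_0 = 2.2877

£2.29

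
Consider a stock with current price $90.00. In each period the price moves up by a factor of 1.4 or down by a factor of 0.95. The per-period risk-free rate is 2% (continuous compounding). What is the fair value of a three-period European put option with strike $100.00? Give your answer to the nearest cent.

$12.93

Risk-neutral probability p = (e^0.02 − 0.95)/(1.4 − 0.95) = 0.0702/0.4500 = 0.1560
Terminal stock prices: S_uuu = 247, S_uud = 167.6, S_udd = 113.7, S_ddd = 77.16
Terminal payoffs (K − S): max(-147, 0) = 0, max(-67.58, 0) = 0, max(-13.71, 0) = 0, max(22.84, 0) = 22.84
Node uu (S = 176.4): V_uu = e^(−0.02)·[0.1560·0.0000 + 0.8440·0.0000] = 0.0000
Node ud (S = 119.7): V_ud = e^(−0.02)·[0.1560·0.0000 + 0.8440·0.0000] = 0.0000
Node dd (S = 81.22): V_dd = e^(−0.02)·[0.1560·0.0000 + 0.8440·22.8363] = 18.8921
Node u (S = 126): V_u = e^(−0.02)·[0.1560·0.0000 + 0.8440·0.0000] = 0.0000
Node d (S = 85.5): V_d = e^(−0.02)·[0.1560·0.0000 + 0.8440·18.8921] = 15.6291
Node 0 (S = 90): V_0 = e^(−0.02)·[0.1560·0.0000 + 0.8440·15.6291] = 12.9297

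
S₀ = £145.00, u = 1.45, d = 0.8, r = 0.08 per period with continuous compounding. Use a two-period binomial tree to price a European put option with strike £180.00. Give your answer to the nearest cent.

Risk-neutral probability p = (e^0.08 − 0.8)/(1.45 − 0.8) = 0.2833/0.6500 = 0.4358
Terminal stock prices: S_uu = 304.9, S_ud = 168.2, S_dd = 92.8
Terminal payoffs (K − S): max(-124.9, 0) = 0, max(11.8, 0) = 11.8, max(87.2, 0) = 87.2
Node u (S = 210.2): V_u = e^(−0.08)·[0.4358·0.0000 + 0.5642·11.8000] = 6.1454
Node d (S = 116): V_d = e^(−0.08)·[0.4358·11.8000 + 0.5642·87.2000] = 50.1609
Node 0 (S = 145): V_0 = e^(−0.08)·[0.4358·6.1454 + 0.5642·50.1609] = 28.5961

£28.60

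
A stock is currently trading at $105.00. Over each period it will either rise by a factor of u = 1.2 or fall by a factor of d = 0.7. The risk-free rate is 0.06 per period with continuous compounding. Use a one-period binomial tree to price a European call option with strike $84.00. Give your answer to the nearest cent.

$28.62

Risk-neutral probability p = (e^0.06 − 0.7)/(1.2 − 0.7) = 0.3618/0.5000 = 0.7237
Terminal stock prices: S_u = 126, S_d = 73.5
Terminal payoffs (S − K): max(42, 0) = 42, max(-10.5, 0) = 0
Node 0 (S = 105): V_0 = e^(−0.06)·[0.7237·42.0000 + 0.2763·0.0000] = 28.6242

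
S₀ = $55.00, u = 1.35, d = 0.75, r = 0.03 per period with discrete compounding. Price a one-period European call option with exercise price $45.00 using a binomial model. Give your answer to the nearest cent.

$13.25

Risk-neutral probability p = (1 + 0.03 − 0.75)/(1.35 − 0.75) = 0.2800/0.6000 = 0.4667
Terminal stock prices: S_u = 74.25, S_d = 41.25
Terminal payoffs (S − K): max(29.25, 0) = 29.25, max(-3.75, 0) = 0
Node 0 (S = 55): V_0 = 1/1.03·[0.4667·29.2500 + 0.5333·0.0000] = 13.2524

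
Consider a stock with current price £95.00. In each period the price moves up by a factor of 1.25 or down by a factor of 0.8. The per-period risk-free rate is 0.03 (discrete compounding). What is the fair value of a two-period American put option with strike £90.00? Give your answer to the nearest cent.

Risk-neutral probability p = (1 + 0.03 − 0.8)/(1.25 − 0.8) = 0.2300/0.4500 = 0.5111
Terminal stock prices: S_uu = 148.4, S_ud = 95, S_dd = 60.8
Terminal payoffs (K − S): max(-58.44, 0) = 0, max(-5, 0) = 0, max(29.2, 0) = 29.2
Node u (S = 118.8): continuation = 1/1.03·[0.5111·0.0000 + 0.4889·0.0000] = 0.0000; exercise value = 0.0000 ≤ continuation, so V_u = 0.0000
Node d (S = 76): continuation = 1/1.03·[0.5111·0.0000 + 0.4889·29.2000] = 13.8598; exercise value = 14.0000 > continuation, so V_d = 14.0000 (exercise)
Node 0 (S = 95): continuation = 1/1.03·[0.5111·0.0000 + 0.4889·14.0000] = 6.6451; exercise value = 0.0000 ≤ continuation, so V_0 = 6.6451

£6.65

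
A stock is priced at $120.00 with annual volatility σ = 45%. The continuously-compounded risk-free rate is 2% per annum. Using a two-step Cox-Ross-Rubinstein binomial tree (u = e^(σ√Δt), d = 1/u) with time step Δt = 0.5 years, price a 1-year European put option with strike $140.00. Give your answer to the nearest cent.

$33.44

CRR parameters: u = e^(σ√Δt) = e^(0.45·√0.5) = 1.3746, d = 1/u = 0.7275
Per-period rate: rΔt = 0.02·0.5 = 0.01, so R = e^0.01 = 1.0101
Risk-neutral probability p = (e^0.01 − 0.7275)/(1.3746 − 0.7275) = 0.2826/0.6472 = 0.4366
Terminal stock prices: S_uu = 226.8, S_ud = 120, S_dd = 63.5
Terminal payoffs (K − S): max(-86.76, 0) = 0, max(20, 0) = 20, max(76.5, 0) = 76.5
Node u (S = 165): V_u = e^(−0.01)·[0.4366·0.0000 + 0.5634·20.0000] = 11.1550
Node d (S = 87.3): V_d = e^(−0.01)·[0.4366·20.0000 + 0.5634·76.4965] = 51.3119
Node 0 (S = 120): V_0 = e^(−0.01)·[0.4366·11.1550 + 0.5634·51.3119] = 33.4416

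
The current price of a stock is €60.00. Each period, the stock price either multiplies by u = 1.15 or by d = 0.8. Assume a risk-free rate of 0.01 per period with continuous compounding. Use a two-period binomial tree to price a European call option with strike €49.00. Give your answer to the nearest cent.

€13.63

Risk-neutral probability p = (e^0.01 − 0.8)/(1.15 − 0.8) = 0.2101/0.3500 = 0.6001
Terminal stock prices: S_uu = 79.35, S_ud = 55.2, S_dd = 38.4
Terminal payoffs (S − K): max(30.35, 0) = 30.35, max(6.2, 0) = 6.2, max(-10.6, 0) = 0
Node u (S = 69): V_u = e^(−0.01)·[0.6001·30.3500 + 0.3999·6.2000] = 20.4876
Node d (S = 48): V_d = e^(−0.01)·[0.6001·6.2000 + 0.3999·0.0000] = 3.6839
Node 0 (S = 60): V_0 = e^(−0.01)·[0.6001·20.4876 + 0.3999·3.6839] = 13.6315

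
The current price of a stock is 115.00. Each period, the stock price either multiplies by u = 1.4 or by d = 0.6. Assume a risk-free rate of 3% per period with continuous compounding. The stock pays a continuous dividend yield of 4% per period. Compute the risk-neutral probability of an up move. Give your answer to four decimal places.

Per-period risk-free factor R = e^0.03 = 1.0305; dividend-adjusted growth = e^(0.03−0.04) = 0.9900.
Risk-neutral probability p = (0.9900 − 0.6)/(1.4 − 0.6) = 0.3900/0.8000 = 0.4876

p = 0.4876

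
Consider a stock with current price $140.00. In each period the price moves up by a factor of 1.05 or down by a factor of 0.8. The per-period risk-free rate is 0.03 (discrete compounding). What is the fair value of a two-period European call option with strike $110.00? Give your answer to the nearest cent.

Risk-neutral probability p = (1 + 0.03 − 0.8)/(1.05 − 0.8) = 0.2300/0.2500 = 0.9200
Terminal stock prices: S_uu = 154.3, S_ud = 117.6, S_dd = 89.6
Terminal payoffs (S − K): max(44.35, 0) = 44.35, max(7.6, 0) = 7.6, max(-20.4, 0) = 0
Node u (S = 147): V_u = 1/1.03·[0.9200·44.3500 + 0.0800·7.6000] = 40.2039
Node d (S = 112): V_d = 1/1.03·[0.9200·7.6000 + 0.0800·0.0000] = 6.7883
Node 0 (S = 140): V_0 = 1/1.03·[0.9200·40.2039 + 0.0800·6.7883] = 36.4375

$36.44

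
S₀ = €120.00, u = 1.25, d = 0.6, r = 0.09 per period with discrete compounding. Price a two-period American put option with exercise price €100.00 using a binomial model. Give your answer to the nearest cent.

€7.89

Risk-neutral probability p = (1 + 0.09 − 0.6)/(1.25 − 0.6) = 0.4900/0.6500 = 0.7538
Terminal stock prices: S_uu = 187.5, S_ud = 90, S_dd = 43.2
Terminal payoffs (K − S): max(-87.5, 0) = 0, max(10, 0) = 10, max(56.8, 0) = 56.8
Node u (S = 150): continuation = 1/1.09·[0.7538·0.0000 + 0.2462·10.0000] = 2.2583; exercise value = 0.0000 ≤ continuation, so V_u = 2.2583
Node d (S = 72): continuation = 1/1.09·[0.7538·10.0000 + 0.2462·56.8000] = 19.7431; exercise value = 28.0000 > continuation, so V_d = 28.0000 (exercise)
Node 0 (S = 120): continuation = 1/1.09·[0.7538·2.2583 + 0.2462·28.0000] = 7.8851; exercise value = 0.0000 ≤ continuation, so V_0 = 7.8851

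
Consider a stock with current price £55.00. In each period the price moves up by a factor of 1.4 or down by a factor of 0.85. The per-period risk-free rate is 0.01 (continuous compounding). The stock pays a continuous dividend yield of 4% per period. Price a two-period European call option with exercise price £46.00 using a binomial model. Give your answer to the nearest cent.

Per-period risk-free factor R = e^0.01 = 1.0101; dividend-adjusted growth = e^(0.01−0.04) = 0.9704.
Risk-neutral probability p = (0.9704 − 0.85)/(1.4 − 0.85) = 0.1204/0.5500 = 0.2190
Terminal stock prices: S_uu = 107.8, S_ud = 65.45, S_dd = 39.74
Terminal payoffs (S − K): max(61.8, 0) = 61.8, max(19.45, 0) = 19.45, max(-6.263, 0) = 0
Node u (S = 77): V_u = e^(−0.01)·[0.2190·61.8000 + 0.7810·19.4500] = 28.4385
Node d (S = 46.75): V_d = e^(−0.01)·[0.2190·19.4500 + 0.7810·0.0000] = 4.2170
Node 0 (S = 55): V_0 = e^(−0.01)·[0.2190·28.4385 + 0.7810·4.2170] = 9.4266

£9.43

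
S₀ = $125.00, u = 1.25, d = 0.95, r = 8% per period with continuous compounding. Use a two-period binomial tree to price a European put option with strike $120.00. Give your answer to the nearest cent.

$1.89

Risk-neutral probability p = (e^0.08 − 0.95)/(1.25 − 0.95) = 0.1333/0.3000 = 0.4443
Terminal stock prices: S_uu = 195.3, S_ud = 148.4, S_dd = 112.8
Terminal payoffs (K − S): max(-75.31, 0) = 0, max(-28.44, 0) = 0, max(7.188, 0) = 7.188
Node u (S = 156.2): V_u = e^(−0.08)·[0.4443·0.0000 + 0.5557·0.0000] = 0.0000
Node d (S = 118.8): V_d = e^(−0.08)·[0.4443·0.0000 + 0.5557·7.1875] = 3.6871
Node 0 (S = 125): V_0 = e^(−0.08)·[0.4443·0.0000 + 0.5557·3.6871] = 1.8914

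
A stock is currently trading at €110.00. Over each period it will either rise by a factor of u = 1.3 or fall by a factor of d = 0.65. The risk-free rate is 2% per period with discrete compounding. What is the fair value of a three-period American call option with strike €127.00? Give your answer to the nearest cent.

€19.93

Risk-neutral probability p = (1 + 0.02 − 0.65)/(1.3 − 0.65) = 0.3700/0.6500 = 0.5692
Terminal stock prices: S_uuu = 241.7, S_uud = 120.8, S_udd = 60.42, S_ddd = 30.21
Terminal payoffs (S − K): max(114.7, 0) = 114.7, max(-6.165, 0) = 0, max(-66.58, 0) = 0, max(-96.79, 0) = 0
Node uu (S = 185.9): continuation = 1/1.02·[0.5692·114.6700 + 0.4308·0.0000] = 63.9938; exercise value = 58.9000 ≤ continuation, so V_uu = 63.9938
Node ud (S = 92.95): continuation = 1/1.02·[0.5692·0.0000 + 0.4308·0.0000] = 0.0000; exercise value = 0.0000 ≤ continuation, so V_ud = 0.0000
Node dd (S = 46.48): continuation = 1/1.02·[0.5692·0.0000 + 0.4308·0.0000] = 0.0000; exercise value = 0.0000 ≤ continuation, so V_dd = 0.0000
Node u (S = 143): continuation = 1/1.02·[0.5692·63.9938 + 0.4308·0.0000] = 35.7130; exercise value = 16.0000 ≤ continuation, so V_u = 35.7130
Node d (S = 71.5): continuation = 1/1.02·[0.5692·0.0000 + 0.4308·0.0000] = 0.0000; exercise value = 0.0000 ≤ continuation, so V_d = 0.0000
Node 0 (S = 110): continuation = 1/1.02·[0.5692·35.7130 + 0.4308·0.0000] = 19.9303; exercise value = 0.0000 ≤ continuation, so V_0 = 19.9303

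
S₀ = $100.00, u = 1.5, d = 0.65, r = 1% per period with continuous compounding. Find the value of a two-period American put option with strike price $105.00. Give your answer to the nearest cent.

Risk-neutral probability p = (e^0.01 − 0.65)/(1.5 − 0.65) = 0.3601/0.8500 = 0.4236
Terminal stock prices: S_uu = 225, S_ud = 97.5, S_dd = 42.25
Terminal payoffs (K − S): max(-120, 0) = 0, max(7.5, 0) = 7.5, max(62.75, 0) = 62.75
Node u (S = 150): continuation = e^(−0.01)·[0.4236·0.0000 + 0.5764·7.5000] = 4.2801; exercise value = 0.0000 ≤ continuation, so V_u = 4.2801
Node d (S = 65): continuation = e^(−0.01)·[0.4236·7.5000 + 0.5764·62.7500] = 38.9552; exercise value = 40.0000 > continuation, so V_d = 40.0000 (exercise)
Node 0 (S = 100): continuation = e^(−0.01)·[0.4236·4.2801 + 0.5764·40.0000] = 24.6220; exercise value = 5.0000 ≤ continuation, so V_0 = 24.6220

$24.62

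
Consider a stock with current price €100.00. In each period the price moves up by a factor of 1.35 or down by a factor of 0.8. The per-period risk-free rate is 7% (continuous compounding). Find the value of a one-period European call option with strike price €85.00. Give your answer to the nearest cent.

Risk-neutral probability p = (e^0.07 − 0.8)/(1.35 − 0.8) = 0.2725/0.5500 = 0.4955
Terminal stock prices: S_u = 135, S_d = 80
Terminal payoffs (S − K): max(50, 0) = 50, max(-5, 0) = 0
Node 0 (S = 100): V_0 = e^(−0.07)·[0.4955·50.0000 + 0.5045·0.0000] = 23.0986

€23.10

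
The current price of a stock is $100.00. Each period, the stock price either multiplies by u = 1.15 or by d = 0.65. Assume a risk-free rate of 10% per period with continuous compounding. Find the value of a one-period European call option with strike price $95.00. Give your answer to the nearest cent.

$16.47

Risk-neutral probability p = (e^0.1 − 0.65)/(1.15 − 0.65) = 0.4552/0.5000 = 0.9103
Terminal stock prices: S_u = 115, S_d = 65
Terminal payoffs (S − K): max(20, 0) = 20, max(-30, 0) = 0
Node 0 (S = 100): V_0 = e^(−0.1)·[0.9103·20.0000 + 0.0897·0.0000] = 16.4742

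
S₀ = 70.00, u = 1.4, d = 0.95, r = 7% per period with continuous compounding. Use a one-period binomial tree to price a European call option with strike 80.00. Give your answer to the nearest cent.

4.57

Risk-neutral probability p = (e^0.07 − 0.95)/(1.4 − 0.95) = 0.1225/0.4500 = 0.2722
Terminal stock prices: S_u = 98, S_d = 66.5
Terminal payoffs (S − K): max(18, 0) = 18, max(-13.5, 0) = 0
Node 0 (S = 70): V_0 = e^(−0.07)·[0.2722·18.0000 + 0.7278·0.0000] = 4.5690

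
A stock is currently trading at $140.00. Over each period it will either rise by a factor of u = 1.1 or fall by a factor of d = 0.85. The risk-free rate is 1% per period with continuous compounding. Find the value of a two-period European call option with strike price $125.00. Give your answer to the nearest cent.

Risk-neutral probability p = (e^0.01 − 0.85)/(1.1 − 0.85) = 0.1601/0.2500 = 0.6402
Terminal stock prices: S_uu = 169.4, S_ud = 130.9, S_dd = 101.1
Terminal payoffs (S − K): max(44.4, 0) = 44.4, max(5.9, 0) = 5.9, max(-23.85, 0) = 0
Node u (S = 154): V_u = e^(−0.01)·[0.6402·44.4000 + 0.3598·5.9000] = 30.2438
Node d (S = 119): V_d = e^(−0.01)·[0.6402·5.9000 + 0.3598·0.0000] = 3.7396
Node 0 (S = 140): V_0 = e^(−0.01)·[0.6402·30.2438 + 0.3598·3.7396] = 20.5015

$20.50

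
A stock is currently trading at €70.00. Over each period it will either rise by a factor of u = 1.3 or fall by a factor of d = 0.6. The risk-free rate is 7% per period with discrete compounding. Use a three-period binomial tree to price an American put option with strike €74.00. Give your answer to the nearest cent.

Risk-neutral probability p = (1 + 0.07 − 0.6)/(1.3 − 0.6) = 0.4700/0.7000 = 0.6714
Terminal stock prices: S_uuu = 153.8, S_uud = 70.98, S_udd = 32.76, S_ddd = 15.12
Terminal payoffs (K − S): max(-79.79, 0) = 0, max(3.02, 0) = 3.02, max(41.24, 0) = 41.24, max(58.88, 0) = 58.88
Node uu (S = 118.3): continuation = 1/1.07·[0.6714·0.0000 + 0.3286·3.0200] = 0.9274; exercise value = 0.0000 ≤ continuation, so V_uu = 0.9274
Node ud (S = 54.6): continuation = 1/1.07·[0.6714·3.0200 + 0.3286·41.2400] = 14.5589; exercise value = 19.4000 > continuation, so V_ud = 19.4000 (exercise)
Node dd (S = 25.2): continuation = 1/1.07·[0.6714·41.2400 + 0.3286·58.8800] = 43.9589; exercise value = 48.8000 > continuation, so V_dd = 48.8000 (exercise)
Node u (S = 91): continuation = 1/1.07·[0.6714·0.9274 + 0.3286·19.4000] = 6.5392; exercise value = 0.0000 ≤ continuation, so V_u = 6.5392
Node d (S = 42): continuation = 1/1.07·[0.6714·19.4000 + 0.3286·48.8000] = 27.1589; exercise value = 32.0000 > continuation, so V_d = 32.0000 (exercise)
Node 0 (S = 70): continuation = 1/1.07·[0.6714·6.5392 + 0.3286·32.0000] = 13.9298; exercise value = 4.0000 ≤ continuation, so V_0 = 13.9298

€13.93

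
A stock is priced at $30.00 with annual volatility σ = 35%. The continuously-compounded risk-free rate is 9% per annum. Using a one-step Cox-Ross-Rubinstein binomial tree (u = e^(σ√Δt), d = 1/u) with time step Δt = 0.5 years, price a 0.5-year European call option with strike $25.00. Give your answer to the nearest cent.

$6.81

CRR parameters: u = e^(σ√Δt) = e^(0.35·√0.5) = 1.2808, d = 1/u = 0.7808
Per-period rate: rΔt = 0.09·0.5 = 0.045, so R = e^0.045 = 1.0460
Risk-neutral probability p = (e^0.045 − 0.7808)/(1.2808 − 0.7808) = 0.2653/0.5000 = 0.5305
Terminal stock prices: S_u = 38.42, S_d = 23.42
Terminal payoffs (S − K): max(13.42, 0) = 13.42, max(-1.577, 0) = 0
Node 0 (S = 30): V_0 = e^(−0.045)·[0.5305·13.4241 + 0.4695·0.0000] = 6.8080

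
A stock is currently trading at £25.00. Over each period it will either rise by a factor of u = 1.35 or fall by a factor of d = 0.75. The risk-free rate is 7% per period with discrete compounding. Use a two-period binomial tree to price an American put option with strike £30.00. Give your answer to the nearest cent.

Risk-neutral probability p = (1 + 0.07 − 0.75)/(1.35 − 0.75) = 0.3200/0.6000 = 0.5333
Terminal stock prices: S_uu = 45.56, S_ud = 25.31, S_dd = 14.06
Terminal payoffs (K − S): max(-15.56, 0) = 0, max(4.688, 0) = 4.688, max(15.94, 0) = 15.94
Node u (S = 33.75): continuation = 1/1.07·[0.5333·0.0000 + 0.4667·4.6875] = 2.0444; exercise value = 0.0000 ≤ continuation, so V_u = 2.0444
Node d (S = 18.75): continuation = 1/1.07·[0.5333·4.6875 + 0.4667·15.9375] = 9.2874; exercise value = 11.2500 > continuation, so V_d = 11.2500 (exercise)
Node 0 (S = 25): continuation = 1/1.07·[0.5333·2.0444 + 0.4667·11.2500] = 5.9256; exercise value = 5.0000 ≤ continuation, so V_0 = 5.9256

£5.93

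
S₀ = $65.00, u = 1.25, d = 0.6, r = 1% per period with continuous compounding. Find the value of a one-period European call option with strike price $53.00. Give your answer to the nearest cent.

Risk-neutral probability p = (e^0.01 − 0.6)/(1.25 − 0.6) = 0.4101/0.6500 = 0.6308
Terminal stock prices: S_u = 81.25, S_d = 39
Terminal payoffs (S − K): max(28.25, 0) = 28.25, max(-14, 0) = 0
Node 0 (S = 65): V_0 = e^(−0.01)·[0.6308·28.2500 + 0.3692·0.0000] = 17.6441

$17.64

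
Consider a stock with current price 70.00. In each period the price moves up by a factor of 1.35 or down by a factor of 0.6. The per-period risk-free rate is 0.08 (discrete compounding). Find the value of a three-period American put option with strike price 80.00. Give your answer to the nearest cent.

17.67

Risk-neutral probability p = (1 + 0.08 − 0.6)/(1.35 − 0.6) = 0.4800/0.7500 = 0.6400
Terminal stock prices: S_uuu = 172.2, S_uud = 76.55, S_udd = 34.02, S_ddd = 15.12
Terminal payoffs (K − S): max(-92.23, 0) = 0, max(3.455, 0) = 3.455, max(45.98, 0) = 45.98, max(64.88, 0) = 64.88
Node uu (S = 127.6): continuation = 1/1.08·[0.6400·0.0000 + 0.3600·3.4550] = 1.1517; exercise value = 0.0000 ≤ continuation, so V_uu = 1.1517
Node ud (S = 56.7): continuation = 1/1.08·[0.6400·3.4550 + 0.3600·45.9800] = 17.3741; exercise value = 23.3000 > continuation, so V_ud = 23.3000 (exercise)
Node dd (S = 25.2): continuation = 1/1.08·[0.6400·45.9800 + 0.3600·64.8800] = 48.8741; exercise value = 54.8000 > continuation, so V_dd = 54.8000 (exercise)
Node u (S = 94.5): continuation = 1/1.08·[0.6400·1.1517 + 0.3600·23.3000] = 8.4491; exercise value = 0.0000 ≤ continuation, so V_u = 8.4491
Node d (S = 42): continuation = 1/1.08·[0.6400·23.3000 + 0.3600·54.8000] = 32.0741; exercise value = 38.0000 > continuation, so V_d = 38.0000 (exercise)
Node 0 (S = 70): continuation = 1/1.08·[0.6400·8.4491 + 0.3600·38.0000] = 17.6736; exercise value = 10.0000 ≤ continuation, so V_0 = 17.6736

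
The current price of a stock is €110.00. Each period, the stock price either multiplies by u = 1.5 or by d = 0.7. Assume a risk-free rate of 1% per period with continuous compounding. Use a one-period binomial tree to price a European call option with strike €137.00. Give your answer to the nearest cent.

Risk-neutral probability p = (e^0.01 − 0.7)/(1.5 − 0.7) = 0.3101/0.8000 = 0.3876
Terminal stock prices: S_u = 165, S_d = 77
Terminal payoffs (S − K): max(28, 0) = 28, max(-60, 0) = 0
Node 0 (S = 110): V_0 = e^(−0.01)·[0.3876·28.0000 + 0.6124·0.0000] = 10.7438

€10.74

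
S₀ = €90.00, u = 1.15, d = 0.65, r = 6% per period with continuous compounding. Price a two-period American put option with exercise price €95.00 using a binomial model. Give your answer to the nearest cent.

€9.63

Risk-neutral probability p = (e^0.06 − 0.65)/(1.15 − 0.65) = 0.4118/0.5000 = 0.8237
Terminal stock prices: S_uu = 119, S_ud = 67.27, S_dd = 38.03
Terminal payoffs (K − S): max(-24.02, 0) = 0, max(27.73, 0) = 27.73, max(56.97, 0) = 56.97
Node u (S = 103.5): continuation = e^(−0.06)·[0.8237·0.0000 + 0.1763·27.7250] = 4.6040; exercise value = 0.0000 ≤ continuation, so V_u = 4.6040
Node d (S = 58.5): continuation = e^(−0.06)·[0.8237·27.7250 + 0.1763·56.9750] = 30.9676; exercise value = 36.5000 > continuation, so V_d = 36.5000 (exercise)
Node 0 (S = 90): continuation = e^(−0.06)·[0.8237·4.6040 + 0.1763·36.5000] = 9.6325; exercise value = 5.0000 ≤ continuation, so V_0 = 9.6325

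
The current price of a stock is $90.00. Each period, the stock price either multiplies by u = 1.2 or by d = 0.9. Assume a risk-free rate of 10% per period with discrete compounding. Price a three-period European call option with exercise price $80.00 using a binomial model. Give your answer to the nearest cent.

Risk-neutral probability p = (1 + 0.1 − 0.9)/(1.2 − 0.9) = 0.2000/0.3000 = 0.6667
Terminal stock prices: S_uuu = 155.5, S_uud = 116.6, S_udd = 87.48, S_ddd = 65.61
Terminal payoffs (S − K): max(75.52, 0) = 75.52, max(36.64, 0) = 36.64, max(7.48, 0) = 7.48, max(-14.39, 0) = 0
Node uu (S = 129.6): V_uu = 1/1.1·[0.6667·75.5200 + 0.3333·36.6400] = 56.8727
Node ud (S = 97.2): V_ud = 1/1.1·[0.6667·36.6400 + 0.3333·7.4800] = 24.4727
Node dd (S = 72.9): V_dd = 1/1.1·[0.6667·7.4800 + 0.3333·0.0000] = 4.5333
Node u (S = 108): V_u = 1/1.1·[0.6667·56.8727 + 0.3333·24.4727] = 41.8843
Node d (S = 81): V_d = 1/1.1·[0.6667·24.4727 + 0.3333·4.5333] = 16.2057
Node 0 (S = 90): V_0 = 1/1.1·[0.6667·41.8843 + 0.3333·16.2057] = 30.2952

$30.30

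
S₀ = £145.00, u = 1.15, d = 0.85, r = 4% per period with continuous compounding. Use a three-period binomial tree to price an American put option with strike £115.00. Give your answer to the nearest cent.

Risk-neutral probability p = (e^0.04 − 0.85)/(1.15 − 0.85) = 0.1908/0.3000 = 0.6360
Terminal stock prices: S_uuu = 220.5, S_uud = 163, S_udd = 120.5, S_ddd = 89.05
Terminal payoffs (K − S): max(-105.5, 0) = 0, max(-48, 0) = 0, max(-5.477, 0) = 0, max(25.95, 0) = 25.95
Node uu (S = 191.8): continuation = e^(−0.04)·[0.6360·0.0000 + 0.3640·0.0000] = 0.0000; exercise value = 0.0000 ≤ continuation, so V_uu = 0.0000
Node ud (S = 141.7): continuation = e^(−0.04)·[0.6360·0.0000 + 0.3640·0.0000] = 0.0000; exercise value = 0.0000 ≤ continuation, so V_ud = 0.0000
Node dd (S = 104.8): continuation = e^(−0.04)·[0.6360·0.0000 + 0.3640·25.9519] = 9.0752; exercise value = 10.2375 > continuation, so V_dd = 10.2375 (exercise)
Node u (S = 166.8): continuation = e^(−0.04)·[0.6360·0.0000 + 0.3640·0.0000] = 0.0000; exercise value = 0.0000 ≤ continuation, so V_u = 0.0000
Node d (S = 123.2): continuation = e^(−0.04)·[0.6360·0.0000 + 0.3640·10.2375] = 3.5800; exercise value = 0.0000 ≤ continuation, so V_d = 3.5800
Node 0 (S = 145): continuation = e^(−0.04)·[0.6360·0.0000 + 0.3640·3.5800] = 1.2519; exercise value = 0.0000 ≤ continuation, so V_0 = 1.2519

£1.25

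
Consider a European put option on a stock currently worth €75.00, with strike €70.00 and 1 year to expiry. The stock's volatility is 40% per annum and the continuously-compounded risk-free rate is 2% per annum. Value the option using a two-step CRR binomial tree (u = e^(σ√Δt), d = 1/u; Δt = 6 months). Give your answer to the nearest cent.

CRR parameters: u = e^(σ√Δt) = e^(0.4·√0.5) = 1.3269, d = 1/u = 0.7536
Per-period rate: rΔt = 0.02·0.5 = 0.01, so R = e^0.01 = 1.0101
Risk-neutral probability p = (e^0.01 − 0.7536)/(1.3269 − 0.7536) = 0.2564/0.5733 = 0.4473
Terminal stock prices: S_uu = 132, S_ud = 75, S_dd = 42.6
Terminal payoffs (K − S): max(-62.05, 0) = 0, max(-5, 0) = 0, max(27.4, 0) = 27.4
Node u (S = 99.52): V_u = e^(−0.01)·[0.4473·0.0000 + 0.5527·0.0000] = 0.0000
Node d (S = 56.52): V_d = e^(−0.01)·[0.4473·0.0000 + 0.5527·27.4022] = 14.9948
Node 0 (S = 75): V_0 = e^(−0.01)·[0.4473·0.0000 + 0.5527·14.9948] = 8.2053

€8.21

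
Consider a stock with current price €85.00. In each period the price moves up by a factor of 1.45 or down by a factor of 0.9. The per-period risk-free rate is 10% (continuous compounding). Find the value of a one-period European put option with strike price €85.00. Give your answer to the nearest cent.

Risk-neutral probability p = (e^0.1 − 0.9)/(1.45 − 0.9) = 0.2052/0.5500 = 0.3730
Terminal stock prices: S_u = 123.2, S_d = 76.5
Terminal payoffs (K − S): max(-38.25, 0) = 0, max(8.5, 0) = 8.5
Node 0 (S = 85): V_0 = e^(−0.1)·[0.3730·0.0000 + 0.6270·8.5000] = 4.8220

€4.82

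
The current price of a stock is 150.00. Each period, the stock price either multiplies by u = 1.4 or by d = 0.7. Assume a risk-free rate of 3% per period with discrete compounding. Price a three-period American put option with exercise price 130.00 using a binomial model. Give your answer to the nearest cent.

Risk-neutral probability p = (1 + 0.03 − 0.7)/(1.4 − 0.7) = 0.3300/0.7000 = 0.4714
Terminal stock prices: S_uuu = 411.6, S_uud = 205.8, S_udd = 102.9, S_ddd = 51.45
Terminal payoffs (K − S): max(-281.6, 0) = 0, max(-75.8, 0) = 0, max(27.1, 0) = 27.1, max(78.55, 0) = 78.55
Node uu (S = 294): continuation = 1/1.03·[0.4714·0.0000 + 0.5286·0.0000] = 0.0000; exercise value = 0.0000 ≤ continuation, so V_uu = 0.0000
Node ud (S = 147): continuation = 1/1.03·[0.4714·0.0000 + 0.5286·27.1000] = 13.9071; exercise value = 0.0000 ≤ continuation, so V_ud = 13.9071
Node dd (S = 73.5): continuation = 1/1.03·[0.4714·27.1000 + 0.5286·78.5500] = 52.7136; exercise value = 56.5000 > continuation, so V_dd = 56.5000 (exercise)
Node u (S = 210): continuation = 1/1.03·[0.4714·0.0000 + 0.5286·13.9071] = 7.1368; exercise value = 0.0000 ≤ continuation, so V_u = 7.1368
Node d (S = 105): continuation = 1/1.03·[0.4714·13.9071 + 0.5286·56.5000] = 35.3597; exercise value = 25.0000 ≤ continuation, so V_d = 35.3597
Node 0 (S = 150): continuation = 1/1.03·[0.4714·7.1368 + 0.5286·35.3597] = 21.4122; exercise value = 0.0000 ≤ continuation, so V_0 = 21.4122

21.41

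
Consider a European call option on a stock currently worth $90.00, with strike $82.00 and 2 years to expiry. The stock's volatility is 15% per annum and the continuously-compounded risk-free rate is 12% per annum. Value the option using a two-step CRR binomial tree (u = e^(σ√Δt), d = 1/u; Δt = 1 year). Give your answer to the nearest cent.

$25.65

CRR parameters: u = e^(σ√Δt) = e^(0.15·√1) = 1.1618, d = 1/u = 0.8607
Per-period rate: rΔt = 0.12·1 = 0.12, so R = e^0.12 = 1.1275
Risk-neutral probability p = (e^0.12 − 0.8607)/(1.1618 − 0.8607) = 0.2668/0.3011 = 0.8860
Terminal stock prices: S_uu = 121.5, S_ud = 90, S_dd = 66.67
Terminal payoffs (S − K): max(39.49, 0) = 39.49, max(8, 0) = 8, max(-15.33, 0) = 0
Node u (S = 104.6): V_u = e^(−0.12)·[0.8860·39.4873 + 0.1140·8.0000] = 31.8376
Node d (S = 77.46): V_d = e^(−0.12)·[0.8860·8.0000 + 0.1140·0.0000] = 6.2863
Node 0 (S = 90): V_0 = e^(−0.12)·[0.8860·31.8376 + 0.1140·6.2863] = 25.6533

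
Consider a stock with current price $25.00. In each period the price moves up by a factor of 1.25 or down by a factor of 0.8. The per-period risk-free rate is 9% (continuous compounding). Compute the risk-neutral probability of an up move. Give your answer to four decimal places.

Risk-neutral probability p = (e^0.09 − 0.8)/(1.25 − 0.8) = 0.2942/0.4500 = 0.6537

p = 0.6537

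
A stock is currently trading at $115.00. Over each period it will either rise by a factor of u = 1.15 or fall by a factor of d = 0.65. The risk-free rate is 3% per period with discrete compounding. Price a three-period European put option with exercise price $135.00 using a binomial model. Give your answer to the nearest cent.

$24.57

Risk-neutral probability p = (1 + 0.03 − 0.65)/(1.15 − 0.65) = 0.3800/0.5000 = 0.7600
Terminal stock prices: S_uuu = 174.9, S_uud = 98.86, S_udd = 55.88, S_ddd = 31.58
Terminal payoffs (K − S): max(-39.9, 0) = 0, max(36.14, 0) = 36.14, max(79.12, 0) = 79.12, max(103.4, 0) = 103.4
Node uu (S = 152.1): V_uu = 1/1.03·[0.7600·0.0000 + 0.2400·36.1431] = 8.4217
Node ud (S = 85.96): V_ud = 1/1.03·[0.7600·36.1431 + 0.2400·79.1244] = 45.1055
Node dd (S = 48.59): V_dd = 1/1.03·[0.7600·79.1244 + 0.2400·103.4181] = 82.4805
Node u (S = 132.2): V_u = 1/1.03·[0.7600·8.4217 + 0.2400·45.1055] = 16.7241
Node d (S = 74.75): V_d = 1/1.03·[0.7600·45.1055 + 0.2400·82.4805] = 52.5004
Node 0 (S = 115): V_0 = 1/1.03·[0.7600·16.7241 + 0.2400·52.5004] = 24.5732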